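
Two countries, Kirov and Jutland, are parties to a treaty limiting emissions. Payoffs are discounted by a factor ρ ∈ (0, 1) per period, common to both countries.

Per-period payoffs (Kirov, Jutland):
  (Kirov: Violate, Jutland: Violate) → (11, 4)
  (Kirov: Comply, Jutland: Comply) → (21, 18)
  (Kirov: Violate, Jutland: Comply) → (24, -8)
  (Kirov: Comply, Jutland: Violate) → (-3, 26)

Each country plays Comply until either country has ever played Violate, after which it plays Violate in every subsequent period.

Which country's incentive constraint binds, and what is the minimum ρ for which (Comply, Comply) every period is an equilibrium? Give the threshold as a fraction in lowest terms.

Kirov's threshold: (24−21)/(24−11) = 3/13.
Jutland's threshold: (26−18)/(26−4) = 4/11.
3/13 < 4/11, so Jutland binds and ρ* = 4/11.

Jutland; ρ ≥ 4/11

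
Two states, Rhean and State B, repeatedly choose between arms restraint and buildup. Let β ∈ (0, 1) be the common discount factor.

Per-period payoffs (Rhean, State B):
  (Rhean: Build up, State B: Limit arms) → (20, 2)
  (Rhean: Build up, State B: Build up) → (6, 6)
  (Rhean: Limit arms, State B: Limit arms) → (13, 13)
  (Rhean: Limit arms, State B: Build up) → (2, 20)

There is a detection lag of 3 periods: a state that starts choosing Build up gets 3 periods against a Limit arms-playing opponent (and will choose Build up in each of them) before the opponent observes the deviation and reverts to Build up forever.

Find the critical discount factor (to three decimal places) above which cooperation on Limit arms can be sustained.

Deviating for the 3 undetected periods gains 20−13 = 7 per period over cooperation, then loses 13−6 = 7 per period forever once punishment starts.
Gain: 7(1 + β + … + β^2); loss: 7·β^3/(1−β).
No profitable deviation ⇔ 7(1−β^3) ≤ 7·β^3, i.e. β^3 ≥ 7/(7+7) = 1/2.
Hence β ≥ (1/2)^(1/3) ≈ 0.794.

0.794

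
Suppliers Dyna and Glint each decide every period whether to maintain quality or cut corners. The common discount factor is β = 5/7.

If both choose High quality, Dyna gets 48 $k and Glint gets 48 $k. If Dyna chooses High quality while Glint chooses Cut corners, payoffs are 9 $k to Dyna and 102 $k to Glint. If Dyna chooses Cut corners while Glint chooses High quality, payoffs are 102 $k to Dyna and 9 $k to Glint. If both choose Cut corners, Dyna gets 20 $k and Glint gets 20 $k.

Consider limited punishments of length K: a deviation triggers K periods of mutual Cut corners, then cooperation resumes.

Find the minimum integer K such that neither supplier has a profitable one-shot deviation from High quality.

5

Need Σ_{k=1}^{K} β^k ≥ (102−48)/(48−20) = 1.9286 at β = 5/7.
At K = 4 the sum is 1.8492 < 1.9286; at K = 5 it is 2.0352 ≥ 1.9286.
So the minimum punishment length is K = 5.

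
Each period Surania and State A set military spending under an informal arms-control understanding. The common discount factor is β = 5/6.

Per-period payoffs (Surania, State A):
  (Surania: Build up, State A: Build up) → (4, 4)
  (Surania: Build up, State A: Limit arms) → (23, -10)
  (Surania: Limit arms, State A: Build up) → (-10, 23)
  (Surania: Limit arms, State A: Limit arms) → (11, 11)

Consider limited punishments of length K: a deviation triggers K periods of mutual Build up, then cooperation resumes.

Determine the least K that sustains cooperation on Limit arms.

No profitable deviation requires (11−4)(β+…+β^K) ≥ 23−11, i.e. β+…+β^K ≥ 12/7 ≈ 1.7143.
With β = 5/6, the partial sums are K=1: 0.8333, K=2: 1.5278, K=3: 2.1065.
K = 3 is the first length at which the sum reaches 1.7143.

3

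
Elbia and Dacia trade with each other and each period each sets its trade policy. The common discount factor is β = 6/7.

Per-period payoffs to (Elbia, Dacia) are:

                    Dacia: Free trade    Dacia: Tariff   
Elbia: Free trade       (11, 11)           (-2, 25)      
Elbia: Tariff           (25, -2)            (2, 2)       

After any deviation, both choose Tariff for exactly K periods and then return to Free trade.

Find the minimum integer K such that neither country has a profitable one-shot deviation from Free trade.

Need Σ_{k=1}^{K} β^k ≥ (25−11)/(11−2) = 1.5556 at β = 6/7.
At K = 1 the sum is 0.8571 < 1.5556; at K = 2 it is 1.5918 ≥ 1.5556.
So the minimum punishment length is K = 2.

2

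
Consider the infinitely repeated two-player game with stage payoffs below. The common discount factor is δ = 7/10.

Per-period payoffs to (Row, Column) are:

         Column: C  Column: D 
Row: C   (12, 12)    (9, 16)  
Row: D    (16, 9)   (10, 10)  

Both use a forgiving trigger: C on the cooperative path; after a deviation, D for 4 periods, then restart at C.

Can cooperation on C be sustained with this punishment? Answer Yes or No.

No

A one-shot deviation gives 16 now, then 10 for 4 periods, then back to 12.
Gain from deviating: (16−12) today; loss: (12−10) in each of the next 4 periods.
No-deviation condition: (12−10)(δ+…+δ^4) ≥ 16−12, i.e. δ+…+δ^4 ≥ 2.
At δ = 7/10: δ+…+δ^4 = 1.7731 < 2.0000.
So cooperation is not sustainable.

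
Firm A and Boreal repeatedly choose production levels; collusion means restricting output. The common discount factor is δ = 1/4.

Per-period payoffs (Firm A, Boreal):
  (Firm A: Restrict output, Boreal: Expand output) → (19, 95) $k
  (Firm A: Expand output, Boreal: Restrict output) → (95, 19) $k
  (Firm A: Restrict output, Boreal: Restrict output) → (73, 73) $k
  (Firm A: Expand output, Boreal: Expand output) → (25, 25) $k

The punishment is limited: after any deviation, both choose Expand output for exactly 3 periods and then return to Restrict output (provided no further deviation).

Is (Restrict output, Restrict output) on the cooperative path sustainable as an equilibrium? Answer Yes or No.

Comparing payoff streams over the 4 periods until play realigns: cooperate → 73(1+δ+…+δ^3); deviate → 95 + 25(δ+…+δ^3).
Cooperation is sustained iff (73−25)(δ+…+δ^3) ≥ 95−73.
δ+…+δ^3 = 1/4·(1−(1/4)^3)/(1−1/4) = 0.3281, and (95−73)/(73−25) = 0.4583.
0.3281 < 0.4583, so cooperation is not sustainable.

No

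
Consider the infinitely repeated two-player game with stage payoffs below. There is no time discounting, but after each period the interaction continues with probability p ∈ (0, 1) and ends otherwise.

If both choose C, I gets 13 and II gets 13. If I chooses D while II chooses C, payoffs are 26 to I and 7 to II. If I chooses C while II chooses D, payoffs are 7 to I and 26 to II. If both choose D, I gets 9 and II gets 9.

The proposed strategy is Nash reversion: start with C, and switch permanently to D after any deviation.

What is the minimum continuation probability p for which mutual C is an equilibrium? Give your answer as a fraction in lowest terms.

13/17

Expected cooperation value is 13 + p·13 + p²·13 + … = 13/(1−p); deviation gives 26 + p·9/(1−p).
13 ≥ 26(1−p) + 9p ⇒ 17p ≥ 13 ⇒ p ≥ 13/17.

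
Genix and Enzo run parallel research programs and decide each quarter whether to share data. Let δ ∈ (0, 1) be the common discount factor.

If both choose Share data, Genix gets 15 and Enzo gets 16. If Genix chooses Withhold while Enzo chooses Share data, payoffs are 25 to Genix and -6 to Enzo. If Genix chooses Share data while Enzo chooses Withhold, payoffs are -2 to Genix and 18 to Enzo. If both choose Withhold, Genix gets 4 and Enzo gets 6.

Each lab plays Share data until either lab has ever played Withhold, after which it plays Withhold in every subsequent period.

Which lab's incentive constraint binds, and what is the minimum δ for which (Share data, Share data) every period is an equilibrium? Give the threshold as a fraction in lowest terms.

Genix: cooperation gives 15 each period; deviation gives 25 once then 4 forever.
  15/(1−δ) ≥ 25 + 4δ/(1−δ) ⇒ δ ≥ 10/21.
Enzo: cooperation gives 16 each period; deviation gives 18 once then 6 forever.
  δ ≥ 2/12 = 1/6.
Both must hold, so the binding constraint is Genix's: δ ≥ 10/21.

Genix; δ ≥ 10/21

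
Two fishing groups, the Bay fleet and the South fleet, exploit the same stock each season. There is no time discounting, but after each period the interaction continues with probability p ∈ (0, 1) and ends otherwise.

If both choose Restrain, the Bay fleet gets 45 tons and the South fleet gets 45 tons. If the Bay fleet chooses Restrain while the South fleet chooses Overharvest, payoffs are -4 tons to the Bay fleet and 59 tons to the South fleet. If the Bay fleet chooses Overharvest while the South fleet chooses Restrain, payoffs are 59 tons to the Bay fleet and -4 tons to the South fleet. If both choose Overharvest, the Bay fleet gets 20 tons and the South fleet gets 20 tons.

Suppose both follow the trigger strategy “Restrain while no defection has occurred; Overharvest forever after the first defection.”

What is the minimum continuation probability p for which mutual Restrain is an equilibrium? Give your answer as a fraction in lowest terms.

With no time discounting, the continuation probability p plays the role of the discount factor.
Grim-trigger IC: 45/(1−p) ≥ 59 + 20p/(1−p) ⇒ p ≥ (59−45)/(59−20) = 14/39.

14/39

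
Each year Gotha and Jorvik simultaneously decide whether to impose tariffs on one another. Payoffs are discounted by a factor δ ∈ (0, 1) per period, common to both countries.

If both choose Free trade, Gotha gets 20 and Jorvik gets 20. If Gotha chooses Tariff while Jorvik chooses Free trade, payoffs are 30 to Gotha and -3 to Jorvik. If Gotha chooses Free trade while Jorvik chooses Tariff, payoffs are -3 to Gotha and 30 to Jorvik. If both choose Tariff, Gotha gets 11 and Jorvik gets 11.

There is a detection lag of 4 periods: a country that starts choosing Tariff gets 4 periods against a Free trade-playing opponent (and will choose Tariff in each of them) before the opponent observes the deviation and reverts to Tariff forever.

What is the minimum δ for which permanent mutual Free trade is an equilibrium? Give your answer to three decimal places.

0.852

The best deviation is to choose Tariff for all 4 undetected periods, earning 30 each, then 11 forever once detected.
Deviation value: 30(1−δ^4)/(1−δ) + 11δ^4/(1−δ); cooperation value: 20/(1−δ).
IC: 20 ≥ 30(1−δ^4) + 11δ^4 = 30 − 19δ^4.
So δ^4 ≥ 10/19, giving δ ≥ (10/19)^(1/4) ≈ 0.852.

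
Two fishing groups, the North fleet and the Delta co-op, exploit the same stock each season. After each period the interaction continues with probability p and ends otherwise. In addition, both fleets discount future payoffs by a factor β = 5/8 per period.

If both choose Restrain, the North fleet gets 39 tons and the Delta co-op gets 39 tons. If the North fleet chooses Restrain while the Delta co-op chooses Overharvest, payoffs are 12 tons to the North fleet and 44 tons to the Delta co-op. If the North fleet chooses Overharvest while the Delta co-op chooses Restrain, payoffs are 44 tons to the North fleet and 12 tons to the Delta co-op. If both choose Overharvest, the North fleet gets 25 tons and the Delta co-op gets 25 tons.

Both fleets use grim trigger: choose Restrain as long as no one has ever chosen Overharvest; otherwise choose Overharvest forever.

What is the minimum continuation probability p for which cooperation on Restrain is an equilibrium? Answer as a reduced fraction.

8/19

With continuation probability p and discount β, the effective per-period discount factor is βp.
Grim-trigger IC: βp ≥ (44−39)/(44−25) = 5/19.
So p ≥ (5/19)/(5/8) = 8/19.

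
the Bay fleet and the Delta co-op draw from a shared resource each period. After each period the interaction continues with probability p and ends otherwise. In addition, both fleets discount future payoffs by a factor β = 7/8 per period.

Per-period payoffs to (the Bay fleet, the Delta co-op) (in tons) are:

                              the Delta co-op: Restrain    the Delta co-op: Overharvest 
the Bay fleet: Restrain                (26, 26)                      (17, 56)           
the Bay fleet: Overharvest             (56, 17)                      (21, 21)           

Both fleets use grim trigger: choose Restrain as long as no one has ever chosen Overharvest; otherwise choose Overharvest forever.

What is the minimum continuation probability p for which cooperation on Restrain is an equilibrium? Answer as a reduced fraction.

With continuation probability p and discount β, the effective per-period discount factor is βp.
Grim-trigger IC: βp ≥ (56−26)/(56−21) = 6/7.
So p ≥ (6/7)/(7/8) = 48/49.

48/49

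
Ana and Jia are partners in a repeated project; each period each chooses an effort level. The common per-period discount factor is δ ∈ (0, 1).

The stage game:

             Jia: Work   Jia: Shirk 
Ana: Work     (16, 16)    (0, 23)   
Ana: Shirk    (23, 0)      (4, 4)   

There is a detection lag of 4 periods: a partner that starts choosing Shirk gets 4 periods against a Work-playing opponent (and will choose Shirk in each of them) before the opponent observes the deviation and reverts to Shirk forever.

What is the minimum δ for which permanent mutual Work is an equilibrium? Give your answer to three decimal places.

0.779

The best deviation is to choose Shirk for all 4 undetected periods, earning 23 each, then 4 forever once detected.
Deviation value: 23(1−δ^4)/(1−δ) + 4δ^4/(1−δ); cooperation value: 16/(1−δ).
IC: 16 ≥ 23(1−δ^4) + 4δ^4 = 23 − 19δ^4.
So δ^4 ≥ 7/19, giving δ ≥ (7/19)^(1/4) ≈ 0.779.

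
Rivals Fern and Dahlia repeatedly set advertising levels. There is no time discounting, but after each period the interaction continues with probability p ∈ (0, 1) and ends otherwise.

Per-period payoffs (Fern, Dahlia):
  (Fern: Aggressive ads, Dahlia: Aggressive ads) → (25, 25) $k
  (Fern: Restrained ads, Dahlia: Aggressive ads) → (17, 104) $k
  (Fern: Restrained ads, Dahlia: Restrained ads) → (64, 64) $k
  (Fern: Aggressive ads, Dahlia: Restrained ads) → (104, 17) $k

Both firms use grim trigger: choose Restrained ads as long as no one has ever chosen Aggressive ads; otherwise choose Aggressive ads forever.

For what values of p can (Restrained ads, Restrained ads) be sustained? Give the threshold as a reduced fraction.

With no time discounting, the continuation probability p plays the role of the discount factor.
Grim-trigger IC: 64/(1−p) ≥ 104 + 25p/(1−p) ⇒ p ≥ (104−64)/(104−25) = 40/79.

40/79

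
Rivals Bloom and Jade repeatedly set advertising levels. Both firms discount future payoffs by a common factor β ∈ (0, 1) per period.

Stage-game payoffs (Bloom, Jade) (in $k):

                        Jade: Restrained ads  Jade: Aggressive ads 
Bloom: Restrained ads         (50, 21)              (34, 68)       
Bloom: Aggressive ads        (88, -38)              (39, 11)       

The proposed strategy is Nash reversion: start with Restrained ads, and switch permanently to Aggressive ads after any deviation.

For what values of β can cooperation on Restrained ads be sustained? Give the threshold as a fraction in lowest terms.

47/57

Bloom: cooperation gives 50 each period; deviation gives 88 once then 39 forever.
  50/(1−β) ≥ 88 + 39β/(1−β) ⇒ β ≥ 38/49.
Jade: cooperation gives 21 each period; deviation gives 68 once then 11 forever.
  β ≥ 47/57.
Both must hold, so the binding constraint is Jade's: β ≥ 47/57.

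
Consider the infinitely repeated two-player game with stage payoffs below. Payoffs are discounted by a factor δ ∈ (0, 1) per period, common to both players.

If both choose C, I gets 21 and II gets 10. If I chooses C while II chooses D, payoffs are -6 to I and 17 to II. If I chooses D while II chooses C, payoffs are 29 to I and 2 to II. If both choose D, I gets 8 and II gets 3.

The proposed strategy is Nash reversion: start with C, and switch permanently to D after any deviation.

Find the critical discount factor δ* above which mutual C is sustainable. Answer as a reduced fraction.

1/2

For I: deviation gain 29−21 = 8, per-period punishment loss 21−8 = 13. IC gives δ ≥ 8/21.
For II: gain 7, loss 7 per period, so δ ≥ 7/14 = 1/2.
The tighter constraint is II's, so cooperation needs δ ≥ 1/2.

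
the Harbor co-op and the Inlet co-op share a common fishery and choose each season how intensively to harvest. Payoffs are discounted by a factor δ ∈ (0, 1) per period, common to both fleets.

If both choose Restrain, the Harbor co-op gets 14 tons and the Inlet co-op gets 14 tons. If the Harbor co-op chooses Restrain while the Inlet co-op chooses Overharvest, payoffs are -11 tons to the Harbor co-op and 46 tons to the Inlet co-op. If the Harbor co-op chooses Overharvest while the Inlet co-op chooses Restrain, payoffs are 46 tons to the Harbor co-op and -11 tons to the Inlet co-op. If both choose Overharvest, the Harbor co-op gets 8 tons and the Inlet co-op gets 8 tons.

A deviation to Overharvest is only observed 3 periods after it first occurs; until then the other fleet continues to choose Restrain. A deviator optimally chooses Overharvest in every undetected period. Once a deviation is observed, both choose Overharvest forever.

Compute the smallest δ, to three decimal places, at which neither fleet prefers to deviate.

0.944

The best deviation is to choose Overharvest for all 3 undetected periods, earning 46 each, then 8 forever once detected.
Deviation value: 46(1−δ^3)/(1−δ) + 8δ^3/(1−δ); cooperation value: 14/(1−δ).
IC: 14 ≥ 46(1−δ^3) + 8δ^3 = 46 − 38δ^3.
So δ^3 ≥ 32/38 = 16/19, giving δ ≥ (16/19)^(1/3) ≈ 0.944.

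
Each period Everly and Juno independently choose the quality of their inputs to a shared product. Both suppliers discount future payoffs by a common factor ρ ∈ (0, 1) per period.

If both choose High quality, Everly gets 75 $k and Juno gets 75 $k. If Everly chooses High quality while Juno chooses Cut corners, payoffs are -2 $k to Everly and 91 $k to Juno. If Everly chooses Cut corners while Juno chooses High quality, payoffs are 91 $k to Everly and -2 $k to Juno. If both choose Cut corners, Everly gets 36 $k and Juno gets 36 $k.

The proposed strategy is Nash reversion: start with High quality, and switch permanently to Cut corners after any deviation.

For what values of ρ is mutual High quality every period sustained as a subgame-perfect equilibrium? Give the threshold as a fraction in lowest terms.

16/55

One-period gain from deviating is 91 − 75 = 16. The loss is 75 − 36 = 39 in every subsequent period, with present value 39·ρ/(1−ρ).
Deviation is unprofitable when 39·ρ/(1−ρ) ≥ 16, i.e. ρ/(1−ρ) ≥ 16/39.
Equivalently ρ ≥ 16/(16+39) = 16/55.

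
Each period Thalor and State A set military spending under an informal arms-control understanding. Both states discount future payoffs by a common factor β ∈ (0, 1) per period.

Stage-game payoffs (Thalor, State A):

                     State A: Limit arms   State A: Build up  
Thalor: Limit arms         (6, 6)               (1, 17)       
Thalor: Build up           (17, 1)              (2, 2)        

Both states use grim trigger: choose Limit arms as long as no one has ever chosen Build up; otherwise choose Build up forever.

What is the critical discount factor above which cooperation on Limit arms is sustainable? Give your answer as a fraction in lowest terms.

11/15

6/(1−β) ≥ 17 + 2β/(1−β)
6 ≥ 17 − 15β
β ≥ 11/15.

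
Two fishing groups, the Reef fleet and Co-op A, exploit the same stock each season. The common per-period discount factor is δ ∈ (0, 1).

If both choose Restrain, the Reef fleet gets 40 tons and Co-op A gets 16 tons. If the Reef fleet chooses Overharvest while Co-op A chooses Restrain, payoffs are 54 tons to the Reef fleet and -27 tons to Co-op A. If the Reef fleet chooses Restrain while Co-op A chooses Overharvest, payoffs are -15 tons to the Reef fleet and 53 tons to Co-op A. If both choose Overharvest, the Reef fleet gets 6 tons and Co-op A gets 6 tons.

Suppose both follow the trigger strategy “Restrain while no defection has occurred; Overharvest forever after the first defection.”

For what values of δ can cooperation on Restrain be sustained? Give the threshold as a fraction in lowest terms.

the Reef fleet: cooperation gives 40 each period; deviation gives 54 once then 6 forever.
  40/(1−δ) ≥ 54 + 6δ/(1−δ) ⇒ δ ≥ 14/48 = 7/24.
Co-op A: cooperation gives 16 each period; deviation gives 53 once then 6 forever.
  δ ≥ 37/47.
Both must hold, so the binding constraint is Co-op A's: δ ≥ 37/47.

37/47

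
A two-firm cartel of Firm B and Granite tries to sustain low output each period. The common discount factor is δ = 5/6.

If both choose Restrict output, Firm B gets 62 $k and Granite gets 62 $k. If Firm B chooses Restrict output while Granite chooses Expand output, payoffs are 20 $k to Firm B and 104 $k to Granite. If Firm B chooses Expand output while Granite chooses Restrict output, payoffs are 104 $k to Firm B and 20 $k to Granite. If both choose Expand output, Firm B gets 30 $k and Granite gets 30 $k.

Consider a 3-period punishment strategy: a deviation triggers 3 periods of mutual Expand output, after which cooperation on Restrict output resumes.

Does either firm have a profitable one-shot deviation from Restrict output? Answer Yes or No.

A one-shot deviation gives 104 now, then 30 for 3 periods, then back to 62.
Gain from deviating: (104−62) today; loss: (62−30) in each of the next 3 periods.
No-deviation condition: (62−30)(δ+…+δ^3) ≥ 104−62, i.e. δ+…+δ^3 ≥ 21/16.
At δ = 5/6: δ+…+δ^3 = 2.1065 ≥ 1.3125.
So cooperation is sustainable.

No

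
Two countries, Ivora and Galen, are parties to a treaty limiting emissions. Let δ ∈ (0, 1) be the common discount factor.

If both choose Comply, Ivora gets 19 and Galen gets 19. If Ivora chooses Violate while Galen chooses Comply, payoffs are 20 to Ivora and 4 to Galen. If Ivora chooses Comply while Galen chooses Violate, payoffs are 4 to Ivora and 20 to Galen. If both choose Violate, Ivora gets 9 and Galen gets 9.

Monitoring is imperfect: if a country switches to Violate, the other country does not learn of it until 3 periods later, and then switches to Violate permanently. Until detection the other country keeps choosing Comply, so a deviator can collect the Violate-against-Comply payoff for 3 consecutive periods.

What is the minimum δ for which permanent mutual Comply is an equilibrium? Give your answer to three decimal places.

0.450

The best deviation is to choose Violate for all 3 undetected periods, earning 20 each, then 9 forever once detected.
Deviation value: 20(1−δ^3)/(1−δ) + 9δ^3/(1−δ); cooperation value: 19/(1−δ).
IC: 19 ≥ 20(1−δ^3) + 9δ^3 = 20 − 11δ^3.
So δ^3 ≥ 1/11, giving δ ≥ (1/11)^(1/3) ≈ 0.450.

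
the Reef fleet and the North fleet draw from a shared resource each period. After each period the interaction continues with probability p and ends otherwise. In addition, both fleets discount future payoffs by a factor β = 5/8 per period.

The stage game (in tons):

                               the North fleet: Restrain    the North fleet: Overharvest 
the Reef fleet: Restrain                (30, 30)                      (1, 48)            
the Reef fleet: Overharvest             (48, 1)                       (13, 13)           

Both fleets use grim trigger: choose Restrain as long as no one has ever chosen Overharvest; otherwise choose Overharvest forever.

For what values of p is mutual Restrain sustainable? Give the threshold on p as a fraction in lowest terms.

144/175

Expected continuation weight on next period's payoff is β·p = 5/8·p, which plays the role of the discount factor.
Cooperation requires 5/8·p ≥ (48−30)/(48−13) = 18/35, hence p ≥ 144/175.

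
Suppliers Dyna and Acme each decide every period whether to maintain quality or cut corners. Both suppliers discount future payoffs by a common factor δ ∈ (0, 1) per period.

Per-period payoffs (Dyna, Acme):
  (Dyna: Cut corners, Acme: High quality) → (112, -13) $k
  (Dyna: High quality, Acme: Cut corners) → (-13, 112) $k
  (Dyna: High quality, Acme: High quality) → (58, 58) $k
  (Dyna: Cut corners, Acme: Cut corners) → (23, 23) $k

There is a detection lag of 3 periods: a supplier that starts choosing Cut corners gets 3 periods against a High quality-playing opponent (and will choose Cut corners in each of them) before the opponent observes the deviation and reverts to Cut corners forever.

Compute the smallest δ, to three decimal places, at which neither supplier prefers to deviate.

0.847

The best deviation is to choose Cut corners for all 3 undetected periods, earning 112 each, then 23 forever once detected.
Deviation value: 112(1−δ^3)/(1−δ) + 23δ^3/(1−δ); cooperation value: 58/(1−δ).
IC: 58 ≥ 112(1−δ^3) + 23δ^3 = 112 − 89δ^3.
So δ^3 ≥ 54/89, giving δ ≥ (54/89)^(1/3) ≈ 0.847.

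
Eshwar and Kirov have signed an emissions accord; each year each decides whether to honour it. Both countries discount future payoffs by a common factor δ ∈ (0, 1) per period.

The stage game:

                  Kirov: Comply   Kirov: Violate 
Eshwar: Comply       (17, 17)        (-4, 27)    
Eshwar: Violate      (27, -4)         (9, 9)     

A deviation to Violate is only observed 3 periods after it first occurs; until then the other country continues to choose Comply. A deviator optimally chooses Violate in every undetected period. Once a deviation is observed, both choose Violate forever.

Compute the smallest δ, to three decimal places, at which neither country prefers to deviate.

Deviating for the 3 undetected periods gains 27−17 = 10 per period over cooperation, then loses 17−9 = 8 per period forever once punishment starts.
Gain: 10(1 + δ + … + δ^2); loss: 8·δ^3/(1−δ).
No profitable deviation ⇔ 10(1−δ^3) ≤ 8·δ^3, i.e. δ^3 ≥ 10/(10+8) = 5/9.
Hence δ ≥ (5/9)^(1/3) ≈ 0.822.

0.822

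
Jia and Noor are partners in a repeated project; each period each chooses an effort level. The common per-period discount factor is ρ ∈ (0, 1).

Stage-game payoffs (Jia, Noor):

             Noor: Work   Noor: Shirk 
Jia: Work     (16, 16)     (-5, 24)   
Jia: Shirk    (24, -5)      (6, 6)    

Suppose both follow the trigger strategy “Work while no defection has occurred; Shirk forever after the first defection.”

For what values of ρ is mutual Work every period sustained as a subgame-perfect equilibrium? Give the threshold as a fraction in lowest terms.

4/9

Under grim trigger the critical discount factor is (T−C)/(T−P) with T = 24, C = 16, P = 6.
ρ* = (24−16)/(24−6) = 8/18 = 4/9.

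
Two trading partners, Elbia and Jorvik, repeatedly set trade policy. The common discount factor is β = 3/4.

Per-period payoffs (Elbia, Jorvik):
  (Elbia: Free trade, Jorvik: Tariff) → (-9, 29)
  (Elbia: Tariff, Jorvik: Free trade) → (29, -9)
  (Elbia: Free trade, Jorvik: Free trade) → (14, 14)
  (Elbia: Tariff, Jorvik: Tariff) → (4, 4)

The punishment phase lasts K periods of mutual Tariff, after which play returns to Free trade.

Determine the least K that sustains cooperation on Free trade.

IC: β(1−β^K)/(1−β) ≥ (29−14)/(14−4) = 3/2.
With β = 3/4: need 1 − β^K ≥ 3/2·(1−3/4)/(3/4), i.e. β^K ≤ 0.5000.
Since (3/4)^2 = 0.5625 and (3/4)^3 = 0.4219, the smallest such K is 3.

3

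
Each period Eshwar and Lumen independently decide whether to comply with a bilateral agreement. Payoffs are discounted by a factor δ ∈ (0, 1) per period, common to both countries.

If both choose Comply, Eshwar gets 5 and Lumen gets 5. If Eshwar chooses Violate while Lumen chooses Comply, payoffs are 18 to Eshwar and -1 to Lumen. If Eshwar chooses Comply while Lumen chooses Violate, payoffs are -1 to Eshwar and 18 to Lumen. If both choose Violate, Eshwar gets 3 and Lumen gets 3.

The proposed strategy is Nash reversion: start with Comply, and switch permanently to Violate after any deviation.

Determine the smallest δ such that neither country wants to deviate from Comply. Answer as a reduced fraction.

Under grim trigger the critical discount factor is (T−C)/(T−P) with T = 18, C = 5, P = 3.
δ* = (18−5)/(18−3) = 13/15.

13/15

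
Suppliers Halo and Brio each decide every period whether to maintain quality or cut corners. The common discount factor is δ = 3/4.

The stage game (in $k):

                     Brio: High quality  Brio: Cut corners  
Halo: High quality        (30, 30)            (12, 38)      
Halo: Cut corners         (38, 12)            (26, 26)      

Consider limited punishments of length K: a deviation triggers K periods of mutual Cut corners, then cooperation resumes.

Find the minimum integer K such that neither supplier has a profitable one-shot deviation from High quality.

4

Need Σ_{k=1}^{K} δ^k ≥ (38−30)/(30−26) = 2.0000 at δ = 3/4.
At K = 3 the sum is 1.7344 < 2.0000; at K = 4 it is 2.0508 ≥ 2.0000.
So the minimum punishment length is K = 4.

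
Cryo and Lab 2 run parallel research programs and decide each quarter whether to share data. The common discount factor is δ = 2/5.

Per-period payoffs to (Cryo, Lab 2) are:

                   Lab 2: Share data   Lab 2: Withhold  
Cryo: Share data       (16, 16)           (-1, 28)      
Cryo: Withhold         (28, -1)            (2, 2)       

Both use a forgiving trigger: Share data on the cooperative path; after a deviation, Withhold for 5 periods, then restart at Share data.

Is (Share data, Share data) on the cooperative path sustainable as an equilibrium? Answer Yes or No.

No

A one-shot deviation gives 28 now, then 2 for 5 periods, then back to 16.
Gain from deviating: (28−16) today; loss: (16−2) in each of the next 5 periods.
No-deviation condition: (16−2)(δ+…+δ^5) ≥ 28−16, i.e. δ+…+δ^5 ≥ 6/7.
At δ = 2/5: δ+…+δ^5 = 0.6598 < 0.8571.
So cooperation is not sustainable.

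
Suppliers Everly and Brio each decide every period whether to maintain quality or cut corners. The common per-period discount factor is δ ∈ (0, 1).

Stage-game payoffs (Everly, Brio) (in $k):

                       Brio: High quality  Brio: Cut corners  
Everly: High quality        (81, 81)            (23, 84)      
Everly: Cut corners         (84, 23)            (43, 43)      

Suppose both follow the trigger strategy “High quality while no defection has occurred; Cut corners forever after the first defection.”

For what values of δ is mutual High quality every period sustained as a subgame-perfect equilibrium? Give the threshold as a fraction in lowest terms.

3/41

81/(1−δ) ≥ 84 + 43δ/(1−δ)
81 ≥ 84 − 41δ
δ ≥ 3/41.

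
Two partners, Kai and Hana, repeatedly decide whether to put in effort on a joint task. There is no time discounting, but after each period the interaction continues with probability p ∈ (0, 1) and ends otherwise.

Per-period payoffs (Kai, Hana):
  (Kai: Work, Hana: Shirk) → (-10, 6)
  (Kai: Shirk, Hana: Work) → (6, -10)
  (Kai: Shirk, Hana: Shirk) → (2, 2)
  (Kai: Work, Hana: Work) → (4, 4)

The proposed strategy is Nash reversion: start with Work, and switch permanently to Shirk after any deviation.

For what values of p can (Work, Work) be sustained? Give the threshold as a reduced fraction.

1/2

Expected cooperation value is 4 + p·4 + p²·4 + … = 4/(1−p); deviation gives 6 + p·2/(1−p).
4 ≥ 6(1−p) + 2p ⇒ 4p ≥ 2 ⇒ p ≥ 2/4 = 1/2.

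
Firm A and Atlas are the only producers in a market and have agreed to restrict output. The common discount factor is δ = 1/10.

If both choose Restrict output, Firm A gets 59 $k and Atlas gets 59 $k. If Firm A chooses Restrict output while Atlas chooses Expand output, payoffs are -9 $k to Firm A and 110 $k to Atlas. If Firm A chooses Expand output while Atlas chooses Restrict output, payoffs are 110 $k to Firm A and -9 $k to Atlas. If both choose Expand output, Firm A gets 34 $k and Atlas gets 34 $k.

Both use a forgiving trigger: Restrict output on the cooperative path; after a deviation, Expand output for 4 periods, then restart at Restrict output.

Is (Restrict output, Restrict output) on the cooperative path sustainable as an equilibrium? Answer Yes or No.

A one-shot deviation gives 110 now, then 34 for 4 periods, then back to 59.
Gain from deviating: (110−59) today; loss: (59−34) in each of the next 4 periods.
No-deviation condition: (59−34)(δ+…+δ^4) ≥ 110−59, i.e. δ+…+δ^4 ≥ 51/25.
At δ = 1/10: δ+…+δ^4 = 0.1111 < 2.0400.
So cooperation is not sustainable.

No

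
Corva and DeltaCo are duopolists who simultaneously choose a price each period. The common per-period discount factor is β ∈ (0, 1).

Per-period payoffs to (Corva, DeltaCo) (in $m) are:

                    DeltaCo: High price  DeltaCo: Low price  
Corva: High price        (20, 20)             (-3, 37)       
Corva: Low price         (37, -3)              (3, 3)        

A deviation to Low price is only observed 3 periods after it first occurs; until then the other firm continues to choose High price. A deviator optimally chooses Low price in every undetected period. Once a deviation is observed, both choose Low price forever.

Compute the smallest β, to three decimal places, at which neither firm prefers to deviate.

0.794

A deviator earns 37 for 3 periods, then 3 forever; cooperating earns 20 forever. Multiplying the IC by (1−β):
20 ≥ 37(1−β^3) + 3β^3, so 34·β^3 ≥ 17 and β^3 ≥ 1/2.
β ≥ (1/2)^(1/3) ≈ 0.794.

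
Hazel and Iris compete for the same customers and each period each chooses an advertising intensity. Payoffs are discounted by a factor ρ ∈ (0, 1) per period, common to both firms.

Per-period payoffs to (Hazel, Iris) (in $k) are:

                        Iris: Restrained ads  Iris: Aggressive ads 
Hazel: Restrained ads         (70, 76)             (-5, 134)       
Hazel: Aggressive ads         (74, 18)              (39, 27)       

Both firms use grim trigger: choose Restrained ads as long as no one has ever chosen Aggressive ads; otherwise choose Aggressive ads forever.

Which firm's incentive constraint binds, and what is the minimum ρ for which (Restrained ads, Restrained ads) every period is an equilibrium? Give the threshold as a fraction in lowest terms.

For Hazel: deviation gain 74−70 = 4, per-period punishment loss 70−39 = 31. IC gives ρ ≥ 4/35.
For Iris: gain 58, loss 49 per period, so ρ ≥ 58/107.
The tighter constraint is Iris's, so cooperation needs ρ ≥ 58/107.

Iris; ρ ≥ 58/107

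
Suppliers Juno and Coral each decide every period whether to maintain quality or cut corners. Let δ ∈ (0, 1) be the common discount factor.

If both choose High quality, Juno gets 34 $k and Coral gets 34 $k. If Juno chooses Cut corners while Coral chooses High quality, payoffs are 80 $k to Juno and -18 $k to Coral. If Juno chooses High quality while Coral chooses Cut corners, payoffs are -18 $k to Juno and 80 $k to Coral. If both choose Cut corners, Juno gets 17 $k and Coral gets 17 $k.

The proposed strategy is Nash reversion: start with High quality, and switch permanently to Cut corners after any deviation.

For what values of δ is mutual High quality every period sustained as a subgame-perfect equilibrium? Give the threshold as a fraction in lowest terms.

Under grim trigger the critical discount factor is (T−C)/(T−P) with T = 80, C = 34, P = 17.
δ* = (80−34)/(80−17) = 46/63.

46/63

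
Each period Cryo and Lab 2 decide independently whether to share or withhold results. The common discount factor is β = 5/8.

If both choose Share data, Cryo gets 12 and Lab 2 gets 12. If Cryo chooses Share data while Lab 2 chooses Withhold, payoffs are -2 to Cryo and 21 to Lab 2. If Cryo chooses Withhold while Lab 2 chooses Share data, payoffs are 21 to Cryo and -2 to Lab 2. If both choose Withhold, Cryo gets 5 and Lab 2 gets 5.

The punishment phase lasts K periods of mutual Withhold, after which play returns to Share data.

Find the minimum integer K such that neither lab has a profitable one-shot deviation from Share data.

4

IC: β(1−β^K)/(1−β) ≥ (21−12)/(12−5) = 9/7.
With β = 5/8: need 1 − β^K ≥ 9/7·(1−5/8)/(5/8), i.e. β^K ≤ 0.2286.
Since (5/8)^3 = 0.2441 and (5/8)^4 = 0.1526, the smallest such K is 4.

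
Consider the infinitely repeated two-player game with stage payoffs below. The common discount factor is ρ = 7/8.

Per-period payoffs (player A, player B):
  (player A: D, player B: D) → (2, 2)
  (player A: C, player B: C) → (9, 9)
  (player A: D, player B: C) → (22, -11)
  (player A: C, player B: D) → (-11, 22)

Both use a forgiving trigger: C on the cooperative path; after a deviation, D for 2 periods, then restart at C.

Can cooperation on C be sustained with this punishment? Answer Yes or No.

A one-shot deviation gives 22 now, then 2 for 2 periods, then back to 9.
Gain from deviating: (22−9) today; loss: (9−2) in each of the next 2 periods.
No-deviation condition: (9−2)(ρ+…+ρ^2) ≥ 22−9, i.e. ρ+…+ρ^2 ≥ 13/7.
At ρ = 7/8: ρ+…+ρ^2 = 1.6406 < 1.8571.
So cooperation is not sustainable.

No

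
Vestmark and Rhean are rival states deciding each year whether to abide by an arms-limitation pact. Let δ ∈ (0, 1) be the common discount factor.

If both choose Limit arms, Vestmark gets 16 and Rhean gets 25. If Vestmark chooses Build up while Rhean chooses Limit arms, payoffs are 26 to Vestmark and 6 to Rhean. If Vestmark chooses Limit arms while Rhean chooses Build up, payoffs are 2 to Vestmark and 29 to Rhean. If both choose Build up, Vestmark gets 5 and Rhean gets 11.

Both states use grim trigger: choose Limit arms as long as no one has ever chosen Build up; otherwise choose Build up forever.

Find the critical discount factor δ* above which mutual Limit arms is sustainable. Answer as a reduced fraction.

Vestmark's threshold: (26−16)/(26−5) = 10/21.
Rhean's threshold: (29−25)/(29−11) = 2/9.
10/21 > 2/9, so Vestmark binds and δ* = 10/21.

10/21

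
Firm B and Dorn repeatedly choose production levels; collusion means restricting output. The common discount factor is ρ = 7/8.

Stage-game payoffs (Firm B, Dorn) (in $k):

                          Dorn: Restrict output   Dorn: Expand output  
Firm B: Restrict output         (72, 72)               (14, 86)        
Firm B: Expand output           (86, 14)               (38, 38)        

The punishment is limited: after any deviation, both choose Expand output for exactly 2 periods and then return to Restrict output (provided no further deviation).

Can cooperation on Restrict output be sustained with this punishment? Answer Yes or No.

Comparing payoff streams over the 3 periods until play realigns: cooperate → 72(1+ρ+…+ρ^2); deviate → 86 + 38(ρ+…+ρ^2).
Cooperation is sustained iff (72−38)(ρ+…+ρ^2) ≥ 86−72.
ρ+…+ρ^2 = 7/8·(1−(7/8)^2)/(1−7/8) = 1.6406, and (86−72)/(72−38) = 0.4118.
1.6406 ≥ 0.4118, so cooperation is sustainable.

Yes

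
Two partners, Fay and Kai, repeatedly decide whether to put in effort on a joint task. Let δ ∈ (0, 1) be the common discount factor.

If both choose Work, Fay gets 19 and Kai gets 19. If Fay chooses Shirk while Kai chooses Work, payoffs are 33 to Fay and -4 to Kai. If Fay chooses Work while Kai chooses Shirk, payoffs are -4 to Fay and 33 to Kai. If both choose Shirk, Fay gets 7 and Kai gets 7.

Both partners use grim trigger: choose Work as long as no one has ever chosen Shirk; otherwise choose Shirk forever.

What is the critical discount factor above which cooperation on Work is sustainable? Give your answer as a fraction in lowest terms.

19/(1−δ) ≥ 33 + 7δ/(1−δ)
19 ≥ 33 − 26δ
δ ≥ 14/26 = 7/13.

7/13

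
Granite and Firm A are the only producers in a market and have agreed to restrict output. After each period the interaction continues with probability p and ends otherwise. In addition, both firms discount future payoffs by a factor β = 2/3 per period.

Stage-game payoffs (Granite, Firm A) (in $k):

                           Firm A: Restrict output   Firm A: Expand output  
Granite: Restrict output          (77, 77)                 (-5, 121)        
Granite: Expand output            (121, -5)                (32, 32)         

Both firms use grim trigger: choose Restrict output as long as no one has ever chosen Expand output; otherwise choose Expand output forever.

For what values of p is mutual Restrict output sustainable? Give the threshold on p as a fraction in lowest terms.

With continuation probability p and discount β, the effective per-period discount factor is βp.
Grim-trigger IC: βp ≥ (121−77)/(121−32) = 44/89.
So p ≥ (44/89)/(2/3) = 66/89.

66/89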